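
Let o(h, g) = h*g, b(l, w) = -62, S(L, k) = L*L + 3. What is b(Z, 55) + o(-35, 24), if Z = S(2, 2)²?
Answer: -902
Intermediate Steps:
S(L, k) = 3 + L² (S(L, k) = L² + 3 = 3 + L²)
Z = 49 (Z = (3 + 2²)² = (3 + 4)² = 7² = 49)
o(h, g) = g*h
b(Z, 55) + o(-35, 24) = -62 + 24*(-35) = -62 - 840 = -902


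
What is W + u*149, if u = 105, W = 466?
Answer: 16111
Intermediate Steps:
W + u*149 = 466 + 105*149 = 466 + 15645 = 16111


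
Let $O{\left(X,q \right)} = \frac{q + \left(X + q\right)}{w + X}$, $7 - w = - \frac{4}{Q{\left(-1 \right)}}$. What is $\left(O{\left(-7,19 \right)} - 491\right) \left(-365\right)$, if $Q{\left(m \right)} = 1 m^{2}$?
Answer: $\frac{705545}{4} \approx 1.7639 \cdot 10^{5}$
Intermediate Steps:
$Q{\left(m \right)} = m^{2}$
$w = 11$ ($w = 7 - - \frac{4}{\left(-1\right)^{2}} = 7 - - \frac{4}{1} = 7 - \left(-4\right) 1 = 7 - -4 = 7 + 4 = 11$)
$O{\left(X,q \right)} = \frac{X + 2 q}{11 + X}$ ($O{\left(X,q \right)} = \frac{q + \left(X + q\right)}{11 + X} = \frac{X + 2 q}{11 + X}$)
$\left(O{\left(-7,19 \right)} - 491\right) \left(-365\right) = \left(\frac{-7 + 2 \cdot 19}{11 - 7} - 491\right) \left(-365\right) = \left(\frac{-7 + 38}{4} - 491\right) \left(-365\right) = \left(\frac{1}{4} \cdot 31 - 491\right) \left(-365\right) = \left(\frac{31}{4} - 491\right) \left(-365\right) = \left(- \frac{1933}{4}\right) \left(-365\right) = \frac{705545}{4}$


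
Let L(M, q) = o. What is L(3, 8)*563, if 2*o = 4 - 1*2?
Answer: 563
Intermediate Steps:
o = 1 (o = (4 - 1*2)/2 = (4 - 2)/2 = (1/2)*2 = 1)
L(M, q) = 1
L(3, 8)*563 = 1*563 = 563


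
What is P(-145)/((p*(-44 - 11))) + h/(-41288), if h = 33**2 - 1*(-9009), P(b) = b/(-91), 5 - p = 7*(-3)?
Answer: -5077075/20664644 ≈ -0.24569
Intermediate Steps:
p = 26 (p = 5 - 7*(-3) = 5 - 1*(-21) = 5 + 21 = 26)
P(b) = -b/91 (P(b) = b*(-1/91) = -b/91)
h = 10098 (h = 1089 + 9009 = 10098)
P(-145)/((p*(-44 - 11))) + h/(-41288) = (-1/91*(-145))/((26*(-44 - 11))) + 10098/(-41288) = 145/(91*((26*(-55)))) + 10098*(-1/41288) = (145/91)/(-1430) - 5049/20644 = (145/91)*(-1/1430) - 5049/20644 = -29/26026 - 5049/20644 = -5077075/20664644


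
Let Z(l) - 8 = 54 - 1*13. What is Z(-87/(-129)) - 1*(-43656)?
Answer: 43705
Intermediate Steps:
Z(l) = 49 (Z(l) = 8 + (54 - 1*13) = 8 + (54 - 13) = 8 + 41 = 49)
Z(-87/(-129)) - 1*(-43656) = 49 - 1*(-43656) = 49 + 43656 = 43705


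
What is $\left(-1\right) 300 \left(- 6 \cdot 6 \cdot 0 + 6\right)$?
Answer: $-1800$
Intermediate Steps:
$\left(-1\right) 300 \left(- 6 \cdot 6 \cdot 0 + 6\right) = - 300 \left(\left(-6\right) 0 + 6\right) = - 300 \left(0 + 6\right) = \left(-300\right) 6 = -1800$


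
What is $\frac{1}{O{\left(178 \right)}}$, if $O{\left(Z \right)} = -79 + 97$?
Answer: $\frac{1}{18} \approx 0.055556$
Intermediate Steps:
$O{\left(Z \right)} = 18$
$\frac{1}{O{\left(178 \right)}} = \frac{1}{18}$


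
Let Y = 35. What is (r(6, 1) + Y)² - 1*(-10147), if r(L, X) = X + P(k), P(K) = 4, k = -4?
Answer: 11747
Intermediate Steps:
r(L, X) = 4 + X (r(L, X) = X + 4 = 4 + X)
(r(6, 1) + Y)² - 1*(-10147) = ((4 + 1) + 35)² - 1*(-10147) = (5 + 35)² + 10147 = 40² + 10147 = 1600 + 10147 = 11747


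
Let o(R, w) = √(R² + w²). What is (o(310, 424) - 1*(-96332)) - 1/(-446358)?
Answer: 42998558857/446358 + 2*√68969 ≈ 96857.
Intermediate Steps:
(o(310, 424) - 1*(-96332)) - 1/(-446358) = (√(310² + 424²) - 1*(-96332)) - 1/(-446358) = (√(96100 + 179776) + 96332) - 1*(-1/446358) = (√275876 + 96332) + 1/446358 = (2*√68969 + 96332) + 1/446358 = (96332 + 2*√68969) + 1/446358 = 42998558857/446358 + 2*√68969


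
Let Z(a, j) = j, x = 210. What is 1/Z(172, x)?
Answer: 1/210 ≈ 0.0047619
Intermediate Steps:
1/Z(172, x) = 1/210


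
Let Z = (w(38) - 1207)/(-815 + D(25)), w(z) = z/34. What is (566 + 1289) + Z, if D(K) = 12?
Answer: 25343105/13651 ≈ 1856.5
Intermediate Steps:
w(z) = z/34 (w(z) = z*(1/34) = z/34)
Z = 20500/13651 (Z = ((1/34)*38 - 1207)/(-815 + 12) = (19/17 - 1207)/(-803) = -20500/17*(-1/803) = 20500/13651 ≈ 1.5017)
(566 + 1289) + Z = (566 + 1289) + 20500/13651 = 1855 + 20500/13651 = 25343105/13651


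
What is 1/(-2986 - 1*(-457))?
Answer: -1/2529 ≈ -0.00039541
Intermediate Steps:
1/(-2986 - 1*(-457)) = 1/(-2986 + 457) = 1/(-2529) = -1/2529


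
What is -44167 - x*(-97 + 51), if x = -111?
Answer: -49273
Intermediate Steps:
-44167 - x*(-97 + 51) = -44167 - (-111)*(-97 + 51) = -44167 - (-111)*(-46) = -44167 - 1*5106 = -44167 - 5106 = -49273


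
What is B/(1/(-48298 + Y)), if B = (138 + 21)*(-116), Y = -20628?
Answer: 1271271144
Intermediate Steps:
B = -18444 (B = 159*(-116) = -18444)
B/(1/(-48298 + Y)) = -18444/(1/(-48298 - 20628)) = -18444/(1/(-68926)) = -18444/(-1/68926) = -18444*(-68926) = 1271271144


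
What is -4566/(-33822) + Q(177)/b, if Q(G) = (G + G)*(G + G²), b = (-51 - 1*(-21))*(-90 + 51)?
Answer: 3492836131/366405 ≈ 9532.7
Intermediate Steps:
b = 1170 (b = (-51 + 21)*(-39) = -30*(-39) = 1170)
Q(G) = 2*G*(G + G²) (Q(G) = (2*G)*(G + G²) = 2*G*(G + G²))
-4566/(-33822) + Q(177)/b = -4566/(-33822) + (2*177²*(1 + 177))/1170 = -4566*(-1/33822) + (2*31329*178)*(1/1170) = 761/5637 + 11153124*(1/1170) = 761/5637 + 619618/65 = 3492836131/366405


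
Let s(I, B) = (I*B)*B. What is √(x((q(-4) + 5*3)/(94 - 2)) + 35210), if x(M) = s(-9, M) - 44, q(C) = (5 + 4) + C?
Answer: √18602589/23 ≈ 187.52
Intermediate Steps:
q(C) = 9 + C
s(I, B) = I*B² (s(I, B) = (B*I)*B = I*B²)
x(M) = -44 - 9*M² (x(M) = -9*M² - 44 = -44 - 9*M²)
√(x((q(-4) + 5*3)/(94 - 2)) + 35210) = √((-44 - 9*((9 - 4) + 5*3)²/(94 - 2)²) + 35210) = √((-44 - 9*(5 + 15)²/8464) + 35210) = √((-44 - 9*(20*(1/92))²) + 35210) = √((-44 - 9*(5/23)²) + 35210) = √((-44 - 9*25/529) + 35210) = √((-44 - 225/529) + 35210) = √(-23501/529 + 35210) = √(18602589/529) = √18602589/23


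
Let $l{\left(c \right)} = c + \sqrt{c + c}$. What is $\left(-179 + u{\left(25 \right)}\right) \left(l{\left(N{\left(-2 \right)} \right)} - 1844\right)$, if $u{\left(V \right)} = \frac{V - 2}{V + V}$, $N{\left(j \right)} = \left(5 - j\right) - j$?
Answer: $\frac{3276209}{10} - \frac{26781 \sqrt{2}}{50} \approx 3.2686 \cdot 10^{5}$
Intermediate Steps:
$N{\left(j \right)} = 5 - 2 j$
$l{\left(c \right)} = c + \sqrt{2} \sqrt{c}$ ($l{\left(c \right)} = c + \sqrt{2 c} = c + \sqrt{2} \sqrt{c}$)
$u{\left(V \right)} = \frac{-2 + V}{2 V}$
$\left(-179 + u{\left(25 \right)}\right) \left(l{\left(N{\left(-2 \right)} \right)} - 1844\right) = \left(-179 + \frac{-2 + 25}{2 \cdot 25}\right) \left(\left(\left(5 - -4\right) + \sqrt{2} \sqrt{5 - -4}\right) - 1844\right) = \left(-179 + \frac{1}{2} \cdot \frac{1}{25} \cdot 23\right) \left(\left(\left(5 + 4\right) + \sqrt{2} \sqrt{5 + 4}\right) - 1844\right) = \left(-179 + \frac{23}{50}\right) \left(\left(9 + \sqrt{2} \sqrt{9}\right) - 1844\right) = - \frac{8927 \left(\left(9 + \sqrt{2} \cdot 3\right) - 1844\right)}{50} = - \frac{8927 \left(\left(9 + 3 \sqrt{2}\right) - 1844\right)}{50} = - \frac{8927 \left(-1835 + 3 \sqrt{2}\right)}{50} = \frac{3276209}{10} - \frac{26781 \sqrt{2}}{50}$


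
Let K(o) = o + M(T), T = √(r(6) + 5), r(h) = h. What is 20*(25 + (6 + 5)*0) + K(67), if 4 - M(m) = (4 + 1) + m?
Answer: 566 - √11 ≈ 562.68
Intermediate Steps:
T = √11 (T = √(6 + 5) = √11 ≈ 3.3166)
M(m) = -1 - m (M(m) = 4 - ((4 + 1) + m) = 4 - (5 + m) = 4 + (-5 - m) = -1 - m)
K(o) = -1 + o - √11 (K(o) = o + (-1 - √11) = -1 + o - √11)
20*(25 + (6 + 5)*0) + K(67) = 20*(25 + (6 + 5)*0) + (-1 + 67 - √11) = 20*(25 + 11*0) + (66 - √11) = 20*(25 + 0) + (66 - √11) = 20*25 + (66 - √11) = 500 + (66 - √11) = 566 - √11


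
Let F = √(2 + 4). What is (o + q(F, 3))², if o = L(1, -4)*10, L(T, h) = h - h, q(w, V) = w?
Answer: 6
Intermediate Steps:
F = √6 ≈ 2.4495
L(T, h) = 0
o = 0 (o = 0*10 = 0)
(o + q(F, 3))² = (0 + √6)² = (√6)² = 6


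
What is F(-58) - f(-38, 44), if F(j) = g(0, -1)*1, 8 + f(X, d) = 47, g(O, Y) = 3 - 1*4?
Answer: -40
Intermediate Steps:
g(O, Y) = -1 (g(O, Y) = 3 - 4 = -1)
f(X, d) = 39 (f(X, d) = -8 + 47 = 39)
F(j) = -1 (F(j) = -1*1 = -1)
F(-58) - f(-38, 44) = -1 - 1*39 = -1 - 39 = -40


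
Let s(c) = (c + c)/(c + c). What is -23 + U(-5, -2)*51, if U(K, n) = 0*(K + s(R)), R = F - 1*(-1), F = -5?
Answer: -23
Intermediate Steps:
R = -4 (R = -5 - 1*(-1) = -5 + 1 = -4)
s(c) = 1 (s(c) = (2*c)/((2*c)) = (2*c)*(1/(2*c)) = 1)
U(K, n) = 0 (U(K, n) = 0*(K + 1) = 0*(1 + K) = 0)
-23 + U(-5, -2)*51 = -23 + 0*51 = -23 + 0 = -23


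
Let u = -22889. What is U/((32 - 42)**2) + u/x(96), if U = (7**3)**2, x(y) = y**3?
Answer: 26021504191/22118400 ≈ 1176.5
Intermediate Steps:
U = 117649 (U = 343**2 = 117649)
U/((32 - 42)**2) + u/x(96) = 117649/((32 - 42)**2) - 22889/(96**3) = 117649/((-10)**2) - 22889/884736 = 117649/100 - 22889*1/884736 = 117649*(1/100) - 22889/884736 = 117649/100 - 22889/884736 = 26021504191/22118400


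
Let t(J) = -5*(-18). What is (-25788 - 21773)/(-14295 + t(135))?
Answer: 47561/14205 ≈ 3.3482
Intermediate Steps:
t(J) = 90
(-25788 - 21773)/(-14295 + t(135)) = (-25788 - 21773)/(-14295 + 90) = -47561/(-14205) = -47561*(-1/14205) = 47561/14205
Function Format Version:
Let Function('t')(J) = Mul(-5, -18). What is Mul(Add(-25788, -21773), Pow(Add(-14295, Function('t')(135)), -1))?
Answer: Rational(47561, 14205) ≈ 3.3482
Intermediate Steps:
Function('t')(J) = 90
Mul(Add(-25788, -21773), Pow(Add(-14295, Function('t')(135)), -1)) = Mul(Add(-25788, -21773), Pow(Add(-14295, 90), -1)) = Mul(-47561, Pow(-14205, -1)) = Mul(-47561, Rational(-1, 14205)) = Rational(47561, 14205)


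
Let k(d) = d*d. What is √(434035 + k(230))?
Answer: √486935 ≈ 697.81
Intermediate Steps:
k(d) = d²
√(434035 + k(230)) = √(434035 + 230²) = √(434035 + 52900) = √486935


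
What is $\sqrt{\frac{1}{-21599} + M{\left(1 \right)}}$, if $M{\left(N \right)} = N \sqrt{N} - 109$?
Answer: $\frac{i \sqrt{50383836107}}{21599} \approx 10.392 i$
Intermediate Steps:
$M{\left(N \right)} = -109 + N^{\frac{3}{2}}$ ($M{\left(N \right)} = N^{\frac{3}{2}} - 109 = -109 + N^{\frac{3}{2}}$)
$\sqrt{\frac{1}{-21599} + M{\left(1 \right)}} = \sqrt{\frac{1}{-21599} - \left(109 - 1^{\frac{3}{2}}\right)} = \sqrt{- \frac{1}{21599} + \left(-109 + 1\right)} = \sqrt{- \frac{1}{21599} - 108} = \sqrt{- \frac{2332693}{21599}} = \frac{i \sqrt{50383836107}}{21599}$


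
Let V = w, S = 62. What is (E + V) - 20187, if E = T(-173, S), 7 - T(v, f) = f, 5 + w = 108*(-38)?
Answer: -24351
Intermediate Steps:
w = -4109 (w = -5 + 108*(-38) = -5 - 4104 = -4109)
V = -4109
T(v, f) = 7 - f
E = -55 (E = 7 - 1*62 = 7 - 62 = -55)
(E + V) - 20187 = (-55 - 4109) - 20187 = -4164 - 20187 = -24351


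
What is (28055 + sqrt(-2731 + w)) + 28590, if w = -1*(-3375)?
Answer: 56645 + 2*sqrt(161) ≈ 56670.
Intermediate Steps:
w = 3375
(28055 + sqrt(-2731 + w)) + 28590 = (28055 + sqrt(-2731 + 3375)) + 28590 = (28055 + sqrt(644)) + 28590 = (28055 + 2*sqrt(161)) + 28590 = 56645 + 2*sqrt(161)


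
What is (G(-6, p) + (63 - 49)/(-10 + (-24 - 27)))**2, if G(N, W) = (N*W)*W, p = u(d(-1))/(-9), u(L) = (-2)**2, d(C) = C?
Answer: 5428900/2712609 ≈ 2.0014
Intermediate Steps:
u(L) = 4
p = -4/9 (p = 4/(-9) = 4*(-1/9) = -4/9 ≈ -0.44444)
G(N, W) = N*W**2
(G(-6, p) + (63 - 49)/(-10 + (-24 - 27)))**2 = (-6*(-4/9)**2 + (63 - 49)/(-10 + (-24 - 27)))**2 = (-6*16/81 + 14/(-10 - 51))**2 = (-32/27 + 14/(-61))**2 = (-32/27 + 14*(-1/61))**2 = (-32/27 - 14/61)**2 = (-2330/1647)**2 = 5428900/2712609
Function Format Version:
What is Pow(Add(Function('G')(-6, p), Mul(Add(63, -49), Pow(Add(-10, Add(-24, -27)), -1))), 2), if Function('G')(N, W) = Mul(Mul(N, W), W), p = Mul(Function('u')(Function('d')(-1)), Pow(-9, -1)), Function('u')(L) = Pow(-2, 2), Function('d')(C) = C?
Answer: Rational(5428900, 2712609) ≈ 2.0014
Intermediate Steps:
Function('u')(L) = 4
p = Rational(-4, 9) (p = Mul(4, Pow(-9, -1)) = Mul(4, Rational(-1, 9)) = Rational(-4, 9) ≈ -0.44444)
Function('G')(N, W) = Mul(N, Pow(W, 2))
Pow(Add(Function('G')(-6, p), Mul(Add(63, -49), Pow(Add(-10, Add(-24, -27)), -1))), 2) = Pow(Add(Mul(-6, Pow(Rational(-4, 9), 2)), Mul(Add(63, -49), Pow(Add(-10, Add(-24, -27)), -1))), 2) = Pow(Add(Mul(-6, Rational(16, 81)), Mul(14, Pow(Add(-10, -51), -1))), 2) = Pow(Add(Rational(-32, 27), Mul(14, Pow(-61, -1))), 2) = Pow(Add(Rational(-32, 27), Mul(14, Rational(-1, 61))), 2) = Pow(Add(Rational(-32, 27), Rational(-14, 61)), 2) = Pow(Rational(-2330, 1647), 2) = Rational(5428900, 2712609)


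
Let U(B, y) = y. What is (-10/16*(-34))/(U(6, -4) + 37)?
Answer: 85/132 ≈ 0.64394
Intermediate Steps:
(-10/16*(-34))/(U(6, -4) + 37) = (-10/16*(-34))/(-4 + 37) = (-10*1/16*(-34))/33 = -5/8*(-34)*(1/33) = (85/4)*(1/33) = 85/132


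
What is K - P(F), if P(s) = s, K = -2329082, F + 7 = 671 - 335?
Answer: -2329411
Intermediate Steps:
F = 329 (F = -7 + (671 - 335) = -7 + 336 = 329)
K - P(F) = -2329082 - 1*329 = -2329082 - 329 = -2329411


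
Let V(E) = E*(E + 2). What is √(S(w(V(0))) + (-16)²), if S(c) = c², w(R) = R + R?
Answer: 16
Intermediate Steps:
V(E) = E*(2 + E)
w(R) = 2*R
√(S(w(V(0))) + (-16)²) = √((2*(0*(2 + 0)))² + (-16)²) = √((2*(0*2))² + 256) = √((2*0)² + 256) = √(0² + 256) = √(0 + 256) = √256 = 16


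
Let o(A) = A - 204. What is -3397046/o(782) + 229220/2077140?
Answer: -176400190982/30014673 ≈ -5877.1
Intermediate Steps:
o(A) = -204 + A
-3397046/o(782) + 229220/2077140 = -3397046/(-204 + 782) + 229220/2077140 = -3397046/578 + 229220*(1/2077140) = -3397046*1/578 + 11461/103857 = -1698523/289 + 11461/103857 = -176400190982/30014673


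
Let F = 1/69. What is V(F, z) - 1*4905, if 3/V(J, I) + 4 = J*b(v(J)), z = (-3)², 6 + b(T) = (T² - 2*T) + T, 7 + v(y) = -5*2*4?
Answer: -3227421/658 ≈ -4904.9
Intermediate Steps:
v(y) = -47 (v(y) = -7 - 5*2*4 = -7 - 10*4 = -7 - 40 = -47)
b(T) = -6 + T² - T (b(T) = -6 + ((T² - 2*T) + T) = -6 + (T² - T) = -6 + T² - T)
F = 1/69 ≈ 0.014493
z = 9
V(J, I) = 3/(-4 + 2250*J) (V(J, I) = 3/(-4 + J*(-6 + (-47)² - 1*(-47))) = 3/(-4 + J*(-6 + 2209 + 47)) = 3/(-4 + J*2250) = 3/(-4 + 2250*J))
V(F, z) - 1*4905 = 3/(2*(-2 + 1125*(1/69))) - 1*4905 = 3/(2*(-2 + 375/23)) - 4905 = 3/(2*(329/23)) - 4905 = (3/2)*(23/329) - 4905 = 69/658 - 4905 = -3227421/658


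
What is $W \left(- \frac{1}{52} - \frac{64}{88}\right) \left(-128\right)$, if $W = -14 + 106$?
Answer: $\frac{1257088}{143} \approx 8790.8$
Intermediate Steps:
$W = 92$
$W \left(- \frac{1}{52} - \frac{64}{88}\right) \left(-128\right) = 92 \left(- \frac{1}{52} - \frac{64}{88}\right) \left(-128\right) = 92 \left(\left(-1\right) \frac{1}{52} - \frac{8}{11}\right) \left(-128\right) = 92 \left(- \frac{1}{52} - \frac{8}{11}\right) \left(-128\right) = 92 \left(- \frac{427}{572}\right) \left(-128\right) = \left(- \frac{9821}{143}\right) \left(-128\right) = \frac{1257088}{143}$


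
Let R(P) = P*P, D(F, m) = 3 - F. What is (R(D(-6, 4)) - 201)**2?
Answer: 14400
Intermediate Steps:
R(P) = P**2
(R(D(-6, 4)) - 201)**2 = ((3 - 1*(-6))**2 - 201)**2 = ((3 + 6)**2 - 201)**2 = (9**2 - 201)**2 = (81 - 201)**2 = (-120)**2 = 14400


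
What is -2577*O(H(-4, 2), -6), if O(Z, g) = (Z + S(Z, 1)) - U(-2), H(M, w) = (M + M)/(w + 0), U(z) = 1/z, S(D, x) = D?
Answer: 38655/2 ≈ 19328.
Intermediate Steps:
U(z) = 1/z
H(M, w) = 2*M/w (H(M, w) = (2*M)/w = 2*M/w)
O(Z, g) = 1/2 + 2*Z (O(Z, g) = (Z + Z) - 1/(-2) = 2*Z - 1*(-1/2) = 2*Z + 1/2 = 1/2 + 2*Z)
-2577*O(H(-4, 2), -6) = -2577*(1/2 + 2*(2*(-4)/2)) = -2577*(1/2 + 2*(2*(-4)*(1/2))) = -2577*(1/2 + 2*(-4)) = -2577*(1/2 - 8) = -2577*(-15/2) = 38655/2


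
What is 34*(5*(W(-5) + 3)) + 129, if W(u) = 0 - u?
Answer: 1489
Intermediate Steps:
W(u) = -u
34*(5*(W(-5) + 3)) + 129 = 34*(5*(-1*(-5) + 3)) + 129 = 34*(5*(5 + 3)) + 129 = 34*(5*8) + 129 = 34*40 + 129 = 1360 + 129 = 1489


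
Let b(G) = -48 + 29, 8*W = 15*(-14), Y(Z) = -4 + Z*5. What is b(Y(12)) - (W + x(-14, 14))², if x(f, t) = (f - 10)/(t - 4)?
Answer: -335929/400 ≈ -839.82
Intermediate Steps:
x(f, t) = (-10 + f)/(-4 + t)
Y(Z) = -4 + 5*Z
W = -105/4 (W = (15*(-14))/8 = (⅛)*(-210) = -105/4 ≈ -26.250)
b(G) = -19
b(Y(12)) - (W + x(-14, 14))² = -19 - (-105/4 + (-10 - 14)/(-4 + 14))² = -19 - (-105/4 - 24/10)² = -19 - (-105/4 + (⅒)*(-24))² = -19 - (-105/4 - 12/5)² = -19 - (-573/20)² = -19 - 1*328329/400 = -19 - 328329/400 = -335929/400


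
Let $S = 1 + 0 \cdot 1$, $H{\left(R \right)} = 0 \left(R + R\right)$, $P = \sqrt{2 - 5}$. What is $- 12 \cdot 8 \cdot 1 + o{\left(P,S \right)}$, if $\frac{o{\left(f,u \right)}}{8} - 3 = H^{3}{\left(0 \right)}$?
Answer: $-72$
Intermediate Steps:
$P = i \sqrt{3}$ ($P = \sqrt{-3} = i \sqrt{3} \approx 1.732 i$)
$H{\left(R \right)} = 0$ ($H{\left(R \right)} = 0 \cdot 2 R = 0$)
$S = 1$ ($S = 1 + 0 = 1$)
$o{\left(f,u \right)} = 24$ ($o{\left(f,u \right)} = 24 + 8 \cdot 0^{3} = 24 + 8 \cdot 0 = 24 + 0 = 24$)
$- 12 \cdot 8 \cdot 1 + o{\left(P,S \right)} = - 12 \cdot 8 \cdot 1 + 24 = \left(-12\right) 8 + 24 = -96 + 24 = -72$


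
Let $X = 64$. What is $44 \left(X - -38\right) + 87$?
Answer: $4575$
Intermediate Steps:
$44 \left(X - -38\right) + 87 = 44 \left(64 - -38\right) + 87 = 44 \left(64 + 38\right) + 87 = 44 \cdot 102 + 87 = 4488 + 87 = 4575$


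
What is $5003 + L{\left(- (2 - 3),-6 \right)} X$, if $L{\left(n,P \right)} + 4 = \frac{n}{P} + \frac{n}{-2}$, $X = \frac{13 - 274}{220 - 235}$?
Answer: $\frac{24609}{5} \approx 4921.8$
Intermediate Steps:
$X = \frac{87}{5}$ ($X = - \frac{261}{-15} = \left(-261\right) \left(- \frac{1}{15}\right) = \frac{87}{5} \approx 17.4$)
$L{\left(n,P \right)} = -4 - \frac{n}{2} + \frac{n}{P}$ ($L{\left(n,P \right)} = -4 + \left(\frac{n}{P} + \frac{n}{-2}\right) = -4 + \left(\frac{n}{P} + n \left(- \frac{1}{2}\right)\right) = -4 - \left(\frac{n}{2} - \frac{n}{P}\right) = -4 - \frac{n}{2} + \frac{n}{P}$)
$5003 + L{\left(- (2 - 3),-6 \right)} X = 5003 + \left(-4 - \frac{\left(-1\right) \left(2 - 3\right)}{2} + \frac{\left(-1\right) \left(2 - 3\right)}{-6}\right) \frac{87}{5} = 5003 + \left(-4 - \frac{\left(-1\right) \left(2 - 3\right)}{2} + - (2 - 3) \left(- \frac{1}{6}\right)\right) \frac{87}{5} = 5003 + \left(-4 - \frac{\left(-1\right) \left(-1\right)}{2} + \left(-1\right) \left(-1\right) \left(- \frac{1}{6}\right)\right) \frac{87}{5} = 5003 + \left(-4 - \frac{1}{2} + 1 \left(- \frac{1}{6}\right)\right) \frac{87}{5} = 5003 + \left(-4 - \frac{1}{2} - \frac{1}{6}\right) \frac{87}{5} = 5003 - \frac{406}{5} = \frac{24609}{5}$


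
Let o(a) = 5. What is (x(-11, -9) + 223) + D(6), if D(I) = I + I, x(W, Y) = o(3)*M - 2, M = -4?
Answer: 213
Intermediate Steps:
x(W, Y) = -22 (x(W, Y) = 5*(-4) - 2 = -20 - 2 = -22)
D(I) = 2*I
(x(-11, -9) + 223) + D(6) = (-22 + 223) + 2*6 = 201 + 12 = 213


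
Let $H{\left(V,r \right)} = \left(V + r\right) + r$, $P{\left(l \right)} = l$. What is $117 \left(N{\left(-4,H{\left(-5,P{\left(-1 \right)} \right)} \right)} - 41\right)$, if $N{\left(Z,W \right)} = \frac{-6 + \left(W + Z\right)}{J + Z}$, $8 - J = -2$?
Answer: $- \frac{10257}{2} \approx -5128.5$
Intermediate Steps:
$J = 10$ ($J = 8 - -2 = 8 + 2 = 10$)
$H{\left(V,r \right)} = V + 2 r$
$N{\left(Z,W \right)} = \frac{-6 + W + Z}{10 + Z}$ ($N{\left(Z,W \right)} = \frac{-6 + \left(W + Z\right)}{10 + Z} = \frac{-6 + W + Z}{10 + Z}$)
$117 \left(N{\left(-4,H{\left(-5,P{\left(-1 \right)} \right)} \right)} - 41\right) = 117 \left(\frac{-6 + \left(-5 + 2 \left(-1\right)\right) - 4}{10 - 4} - 41\right) = 117 \left(\frac{-6 - 7 - 4}{6} - 41\right) = 117 \left(\frac{1}{6} \left(-17\right) - 41\right) = 117 \left(- \frac{17}{6} - 41\right) = 117 \left(- \frac{263}{6}\right) = - \frac{10257}{2}$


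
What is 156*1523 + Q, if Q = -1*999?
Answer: 236589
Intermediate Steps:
Q = -999
156*1523 + Q = 156*1523 - 999 = 237588 - 999 = 236589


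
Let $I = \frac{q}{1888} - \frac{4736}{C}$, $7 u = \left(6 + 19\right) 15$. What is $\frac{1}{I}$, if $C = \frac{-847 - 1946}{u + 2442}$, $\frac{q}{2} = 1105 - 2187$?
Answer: $\frac{3076024}{13013161919} \approx 0.00023638$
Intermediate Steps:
$u = \frac{375}{7}$ ($u = \frac{\left(6 + 19\right) 15}{7} = \frac{25 \cdot 15}{7} = \frac{1}{7} \cdot 375 = \frac{375}{7} \approx 53.571$)
$q = -2164$ ($q = 2 \left(1105 - 2187\right) = 2 \left(-1082\right) = -2164$)
$C = - \frac{6517}{5823}$ ($C = \frac{-847 - 1946}{\frac{375}{7} + 2442} = - \frac{2793}{\frac{17469}{7}} = \left(-2793\right) \frac{7}{17469} = - \frac{6517}{5823} \approx -1.1192$)
$I = \frac{13013161919}{3076024}$ ($I = - \frac{2164}{1888} - \frac{4736}{- \frac{6517}{5823}} = \left(-2164\right) \frac{1}{1888} - - \frac{27577728}{6517} = - \frac{541}{472} + \frac{27577728}{6517} = \frac{13013161919}{3076024} \approx 4230.5$)
$\frac{1}{I} = \frac{1}{\frac{13013161919}{3076024}} = \frac{3076024}{13013161919}$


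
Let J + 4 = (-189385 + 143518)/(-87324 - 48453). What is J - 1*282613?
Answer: -12790947514/45259 ≈ -2.8262e+5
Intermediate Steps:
J = -165747/45259 (J = -4 + (-189385 + 143518)/(-87324 - 48453) = -4 - 45867/(-135777) = -4 - 45867*(-1/135777) = -4 + 15289/45259 = -165747/45259 ≈ -3.6622)
J - 1*282613 = -165747/45259 - 1*282613 = -165747/45259 - 282613 = -12790947514/45259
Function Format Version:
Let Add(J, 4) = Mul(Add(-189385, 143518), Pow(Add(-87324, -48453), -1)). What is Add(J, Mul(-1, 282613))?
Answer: Rational(-12790947514, 45259) ≈ -2.8262e+5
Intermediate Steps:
J = Rational(-165747, 45259) (J = Add(-4, Mul(Add(-189385, 143518), Pow(Add(-87324, -48453), -1))) = Add(-4, Mul(-45867, Pow(-135777, -1))) = Add(-4, Mul(-45867, Rational(-1, 135777))) = Add(-4, Rational(15289, 45259)) = Rational(-165747, 45259) ≈ -3.6622)
Add(J, Mul(-1, 282613)) = Add(Rational(-165747, 45259), Mul(-1, 282613)) = Add(Rational(-165747, 45259), -282613) = Rational(-12790947514, 45259)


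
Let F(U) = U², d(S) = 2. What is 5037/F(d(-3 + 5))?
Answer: 5037/4 ≈ 1259.3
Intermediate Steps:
5037/F(d(-3 + 5)) = 5037/(2²) = 5037/4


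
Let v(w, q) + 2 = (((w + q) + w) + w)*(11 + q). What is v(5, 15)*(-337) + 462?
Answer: -261724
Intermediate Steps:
v(w, q) = -2 + (11 + q)*(q + 3*w) (v(w, q) = -2 + (((w + q) + w) + w)*(11 + q) = -2 + (((q + w) + w) + w)*(11 + q) = -2 + ((q + 2*w) + w)*(11 + q) = -2 + (q + 3*w)*(11 + q) = -2 + (11 + q)*(q + 3*w))
v(5, 15)*(-337) + 462 = (-2 + 15² + 11*15 + 33*5 + 3*15*5)*(-337) + 462 = (-2 + 225 + 165 + 165 + 225)*(-337) + 462 = 778*(-337) + 462 = -262186 + 462 = -261724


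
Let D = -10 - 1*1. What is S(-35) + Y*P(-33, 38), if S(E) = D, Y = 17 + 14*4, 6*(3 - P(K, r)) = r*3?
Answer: -1179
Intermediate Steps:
P(K, r) = 3 - r/2 (P(K, r) = 3 - r*3/6 = 3 - r/2)
D = -11 (D = -10 - 1 = -11)
Y = 73 (Y = 17 + 56 = 73)
S(E) = -11
S(-35) + Y*P(-33, 38) = -11 + 73*(3 - ½*38) = -11 + 73*(3 - 19) = -11 + 73*(-16) = -11 - 1168 = -1179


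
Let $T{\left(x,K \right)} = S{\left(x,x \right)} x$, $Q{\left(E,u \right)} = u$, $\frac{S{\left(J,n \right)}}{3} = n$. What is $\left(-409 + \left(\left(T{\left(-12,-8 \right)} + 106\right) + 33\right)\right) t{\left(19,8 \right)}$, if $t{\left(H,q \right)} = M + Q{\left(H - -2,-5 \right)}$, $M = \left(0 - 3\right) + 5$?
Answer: $-486$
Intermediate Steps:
$S{\left(J,n \right)} = 3 n$
$M = 2$ ($M = -3 + 5 = 2$)
$t{\left(H,q \right)} = -3$ ($t{\left(H,q \right)} = 2 - 5 = -3$)
$T{\left(x,K \right)} = 3 x^{2}$ ($T{\left(x,K \right)} = 3 x x = 3 x^{2}$)
$\left(-409 + \left(\left(T{\left(-12,-8 \right)} + 106\right) + 33\right)\right) t{\left(19,8 \right)} = \left(-409 + \left(\left(3 \left(-12\right)^{2} + 106\right) + 33\right)\right) \left(-3\right) = \left(-409 + \left(\left(3 \cdot 144 + 106\right) + 33\right)\right) \left(-3\right) = \left(-409 + \left(\left(432 + 106\right) + 33\right)\right) \left(-3\right) = \left(-409 + \left(538 + 33\right)\right) \left(-3\right) = \left(-409 + 571\right) \left(-3\right) = 162 \left(-3\right) = -486$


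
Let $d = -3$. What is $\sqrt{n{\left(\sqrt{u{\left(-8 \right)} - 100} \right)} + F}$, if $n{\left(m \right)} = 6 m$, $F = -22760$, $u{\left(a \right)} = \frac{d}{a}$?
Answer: $\frac{\sqrt{-91040 + 6 i \sqrt{1594}}}{2} \approx 0.19848 + 150.86 i$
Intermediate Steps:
$u{\left(a \right)} = - \frac{3}{a}$
$\sqrt{n{\left(\sqrt{u{\left(-8 \right)} - 100} \right)} + F} = \sqrt{6 \sqrt{- \frac{3}{-8} - 100} - 22760} = \sqrt{6 \sqrt{\left(-3\right) \left(- \frac{1}{8}\right) - 100} - 22760} = \sqrt{6 \sqrt{\frac{3}{8} - 100} - 22760} = \sqrt{6 \sqrt{- \frac{797}{8}} - 22760} = \sqrt{6 \frac{i \sqrt{1594}}{4} - 22760} = \sqrt{\frac{3 i \sqrt{1594}}{2} - 22760} = \sqrt{-22760 + \frac{3 i \sqrt{1594}}{2}}$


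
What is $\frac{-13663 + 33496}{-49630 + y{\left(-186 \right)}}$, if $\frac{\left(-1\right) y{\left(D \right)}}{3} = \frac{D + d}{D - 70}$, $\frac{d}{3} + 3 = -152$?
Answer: $- \frac{461568}{1155203} \approx -0.39956$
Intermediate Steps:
$d = -465$ ($d = -9 + 3 \left(-152\right) = -9 - 456 = -465$)
$y{\left(D \right)} = - \frac{3 \left(-465 + D\right)}{-70 + D}$ ($y{\left(D \right)} = - 3 \frac{D - 465}{D - 70} = - 3 \frac{-465 + D}{-70 + D} = - \frac{3 \left(-465 + D\right)}{-70 + D}$)
$\frac{-13663 + 33496}{-49630 + y{\left(-186 \right)}} = \frac{-13663 + 33496}{-49630 + \frac{3 \left(465 - -186\right)}{-70 - 186}} = \frac{19833}{-49630 + \frac{3 \left(465 + 186\right)}{-256}} = \frac{19833}{-49630 + 3 \left(- \frac{1}{256}\right) 651} = \frac{19833}{-49630 - \frac{1953}{256}} = \frac{19833}{- \frac{12707233}{256}} = 19833 \left(- \frac{256}{12707233}\right) = - \frac{461568}{1155203}$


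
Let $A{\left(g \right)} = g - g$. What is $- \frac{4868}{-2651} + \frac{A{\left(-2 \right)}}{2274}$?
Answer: $\frac{4868}{2651} \approx 1.8363$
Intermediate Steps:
$A{\left(g \right)} = 0$
$- \frac{4868}{-2651} + \frac{A{\left(-2 \right)}}{2274} = - \frac{4868}{-2651} + \frac{0}{2274} = \left(-4868\right) \left(- \frac{1}{2651}\right) + 0 \cdot \frac{1}{2274} = \frac{4868}{2651} + 0 = \frac{4868}{2651}$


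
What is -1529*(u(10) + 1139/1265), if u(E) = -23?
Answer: 3885884/115 ≈ 33790.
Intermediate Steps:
-1529*(u(10) + 1139/1265) = -1529*(-23 + 1139/1265) = -1529*(-27956/1265) = 3885884/115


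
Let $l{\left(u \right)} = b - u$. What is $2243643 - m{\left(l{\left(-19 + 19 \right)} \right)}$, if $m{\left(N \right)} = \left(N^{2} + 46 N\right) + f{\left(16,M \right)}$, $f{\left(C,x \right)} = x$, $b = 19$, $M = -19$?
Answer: $2242427$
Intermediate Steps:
$l{\left(u \right)} = 19 - u$
$m{\left(N \right)} = -19 + N^{2} + 46 N$ ($m{\left(N \right)} = \left(N^{2} + 46 N\right) - 19 = -19 + N^{2} + 46 N$)
$2243643 - m{\left(l{\left(-19 + 19 \right)} \right)} = 2243643 - \left(-19 + \left(19 - \left(-19 + 19\right)\right)^{2} + 46 \left(19 - \left(-19 + 19\right)\right)\right) = 2243643 - \left(-19 + \left(19 - 0\right)^{2} + 46 \left(19 - 0\right)\right) = 2243643 - \left(-19 + \left(19 + 0\right)^{2} + 46 \left(19 + 0\right)\right) = 2243643 - \left(-19 + 19^{2} + 46 \cdot 19\right) = 2243643 - \left(-19 + 361 + 874\right) = 2243643 - 1216 = 2242427$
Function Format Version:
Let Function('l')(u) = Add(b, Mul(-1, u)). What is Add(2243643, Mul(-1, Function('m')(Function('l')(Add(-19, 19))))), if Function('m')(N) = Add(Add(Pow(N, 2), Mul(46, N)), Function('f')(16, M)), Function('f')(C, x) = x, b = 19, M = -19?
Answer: 2242427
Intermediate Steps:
Function('l')(u) = Add(19, Mul(-1, u))
Function('m')(N) = Add(-19, Pow(N, 2), Mul(46, N)) (Function('m')(N) = Add(Add(Pow(N, 2), Mul(46, N)), -19) = Add(-19, Pow(N, 2), Mul(46, N)))
Add(2243643, Mul(-1, Function('m')(Function('l')(Add(-19, 19))))) = Add(2243643, Mul(-1, Add(-19, Pow(Add(19, Mul(-1, Add(-19, 19))), 2), Mul(46, Add(19, Mul(-1, Add(-19, 19))))))) = Add(2243643, Mul(-1, Add(-19, Pow(Add(19, Mul(-1, 0)), 2), Mul(46, Add(19, Mul(-1, 0)))))) = Add(2243643, Mul(-1, Add(-19, Pow(Add(19, 0), 2), Mul(46, Add(19, 0))))) = Add(2243643, Mul(-1, Add(-19, Pow(19, 2), Mul(46, 19)))) = Add(2243643, Mul(-1, Add(-19, 361, 874))) = Add(2243643, Mul(-1, 1216)) = Add(2243643, -1216) = 2242427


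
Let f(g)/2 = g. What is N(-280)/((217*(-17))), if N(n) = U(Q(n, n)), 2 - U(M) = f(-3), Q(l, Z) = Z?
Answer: -8/3689 ≈ -0.0021686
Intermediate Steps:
f(g) = 2*g
U(M) = 8 (U(M) = 2 - 2*(-3) = 2 - 1*(-6) = 2 + 6 = 8)
N(n) = 8
N(-280)/((217*(-17))) = 8/((217*(-17))) = 8/(-3689) = 8*(-1/3689) = -8/3689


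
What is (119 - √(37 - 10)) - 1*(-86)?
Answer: 205 - 3*√3 ≈ 199.80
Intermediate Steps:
(119 - √(37 - 10)) - 1*(-86) = (119 - √27) + 86 = (119 - 3*√3) + 86 = 205 - 3*√3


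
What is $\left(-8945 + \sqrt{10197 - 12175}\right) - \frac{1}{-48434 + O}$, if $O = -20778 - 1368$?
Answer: $- \frac{631338099}{70580} + i \sqrt{1978} \approx -8945.0 + 44.475 i$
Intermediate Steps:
$O = -22146$ ($O = -20778 - 1368 = -22146$)
$\left(-8945 + \sqrt{10197 - 12175}\right) - \frac{1}{-48434 + O} = \left(-8945 + \sqrt{10197 - 12175}\right) - \frac{1}{-48434 - 22146} = \left(-8945 + \sqrt{-1978}\right) - \frac{1}{-70580} = \left(-8945 + i \sqrt{1978}\right) - - \frac{1}{70580} = \left(-8945 + i \sqrt{1978}\right) + \frac{1}{70580} = - \frac{631338099}{70580} + i \sqrt{1978}$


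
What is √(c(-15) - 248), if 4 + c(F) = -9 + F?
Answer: 2*I*√69 ≈ 16.613*I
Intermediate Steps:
c(F) = -13 + F (c(F) = -4 + (-9 + F) = -13 + F)
√(c(-15) - 248) = √((-13 - 15) - 248) = √(-28 - 248) = √(-276) = 2*I*√69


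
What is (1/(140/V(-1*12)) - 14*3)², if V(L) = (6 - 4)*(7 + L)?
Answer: 346921/196 ≈ 1770.0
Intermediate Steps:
V(L) = 14 + 2*L (V(L) = 2*(7 + L) = 14 + 2*L)
(1/(140/V(-1*12)) - 14*3)² = (1/(140/(14 + 2*(-1*12))) - 14*3)² = (1/(140/(14 + 2*(-12))) - 42)² = (1/(140/(14 - 24)) - 42)² = (1/(140/(-10)) - 42)² = (1/(140*(-⅒)) - 42)² = (1/(-14) - 42)² = (-1/14 - 42)² = (-589/14)² = 346921/196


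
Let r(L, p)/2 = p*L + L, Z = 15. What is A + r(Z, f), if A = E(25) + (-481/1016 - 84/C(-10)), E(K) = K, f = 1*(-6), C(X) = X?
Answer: -594733/5080 ≈ -117.07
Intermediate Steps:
f = -6
r(L, p) = 2*L + 2*L*p (r(L, p) = 2*(p*L + L) = 2*(L*p + L) = 2*(L + L*p) = 2*L + 2*L*p)
A = 167267/5080 (A = 25 + (-481/1016 - 84/(-10)) = 25 + (-481*1/1016 - 84*(-⅒)) = 25 + (-481/1016 + 42/5) = 25 + 40267/5080 = 167267/5080 ≈ 32.927)
A + r(Z, f) = 167267/5080 + 2*15*(1 - 6) = 167267/5080 + 2*15*(-5) = 167267/5080 - 150 = -594733/5080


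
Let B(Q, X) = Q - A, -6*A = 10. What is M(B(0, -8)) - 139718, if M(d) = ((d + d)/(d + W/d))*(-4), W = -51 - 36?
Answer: -52953022/379 ≈ -1.3972e+5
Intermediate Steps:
W = -87
A = -5/3 (A = -⅙*10 = -5/3 ≈ -1.6667)
B(Q, X) = 5/3 + Q (B(Q, X) = Q - 1*(-5/3) = Q + 5/3 = 5/3 + Q)
M(d) = -8*d/(d - 87/d) (M(d) = ((d + d)/(d - 87/d))*(-4) = ((2*d)/(d - 87/d))*(-4) = (2*d/(d - 87/d))*(-4) = -8*d/(d - 87/d))
M(B(0, -8)) - 139718 = -8*(5/3 + 0)²/(-87 + (5/3 + 0)²) - 139718 = -8*(5/3)²/(-87 + (5/3)²) - 139718 = -8*25/9/(-87 + 25/9) - 139718 = -8*25/9/(-758/9) - 139718 = -8*25/9*(-9/758) - 139718 = 100/379 - 139718 = -52953022/379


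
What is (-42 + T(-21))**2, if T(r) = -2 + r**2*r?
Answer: 86583025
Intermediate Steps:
T(r) = -2 + r**3
(-42 + T(-21))**2 = (-42 + (-2 + (-21)**3))**2 = (-42 + (-2 - 9261))**2 = (-42 - 9263)**2 = (-9305)**2 = 86583025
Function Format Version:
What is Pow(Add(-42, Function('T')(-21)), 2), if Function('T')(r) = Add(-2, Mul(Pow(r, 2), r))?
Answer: 86583025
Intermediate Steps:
Function('T')(r) = Add(-2, Pow(r, 3))
Pow(Add(-42, Function('T')(-21)), 2) = Pow(Add(-42, Add(-2, Pow(-21, 3))), 2) = Pow(Add(-42, Add(-2, -9261)), 2) = Pow(Add(-42, -9263), 2) = Pow(-9305, 2) = 86583025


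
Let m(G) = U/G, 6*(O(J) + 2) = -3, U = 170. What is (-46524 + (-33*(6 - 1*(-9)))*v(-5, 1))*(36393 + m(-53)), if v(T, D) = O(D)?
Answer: -174684431607/106 ≈ -1.6480e+9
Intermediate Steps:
O(J) = -5/2 (O(J) = -2 + (⅙)*(-3) = -2 - ½ = -5/2)
v(T, D) = -5/2
m(G) = 170/G
(-46524 + (-33*(6 - 1*(-9)))*v(-5, 1))*(36393 + m(-53)) = (-46524 - 33*(6 - 1*(-9))*(-5/2))*(36393 + 170/(-53)) = (-46524 - 33*(6 + 9)*(-5/2))*(36393 + 170*(-1/53)) = (-46524 - 33*15*(-5/2))*(36393 - 170/53) = (-46524 - 495*(-5/2))*(1928659/53) = (-46524 + 2475/2)*(1928659/53) = -90573/2*1928659/53 = -174684431607/106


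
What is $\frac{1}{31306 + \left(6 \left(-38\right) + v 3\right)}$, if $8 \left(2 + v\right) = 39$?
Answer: $\frac{8}{248693} \approx 3.2168 \cdot 10^{-5}$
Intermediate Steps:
$v = \frac{23}{8}$ ($v = -2 + \frac{1}{8} \cdot 39 = -2 + \frac{39}{8} = \frac{23}{8} \approx 2.875$)
$\frac{1}{31306 + \left(6 \left(-38\right) + v 3\right)} = \frac{1}{31306 + \left(6 \left(-38\right) + \frac{23}{8} \cdot 3\right)} = \frac{1}{31306 + \left(-228 + \frac{69}{8}\right)} = \frac{1}{31306 - \frac{1755}{8}} = \frac{1}{\frac{248693}{8}} = \frac{8}{248693}$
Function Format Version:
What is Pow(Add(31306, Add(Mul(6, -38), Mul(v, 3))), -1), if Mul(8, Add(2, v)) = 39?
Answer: Rational(8, 248693) ≈ 3.2168e-5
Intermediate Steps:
v = Rational(23, 8) (v = Add(-2, Mul(Rational(1, 8), 39)) = Add(-2, Rational(39, 8)) = Rational(23, 8) ≈ 2.8750)
Pow(Add(31306, Add(Mul(6, -38), Mul(v, 3))), -1) = Pow(Add(31306, Add(Mul(6, -38), Mul(Rational(23, 8), 3))), -1) = Pow(Add(31306, Add(-228, Rational(69, 8))), -1) = Pow(Add(31306, Rational(-1755, 8)), -1) = Pow(Rational(248693, 8), -1) = Rational(8, 248693)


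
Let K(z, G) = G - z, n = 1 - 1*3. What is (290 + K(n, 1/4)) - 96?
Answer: 785/4 ≈ 196.25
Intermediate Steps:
n = -2 (n = 1 - 3 = -2)
(290 + K(n, 1/4)) - 96 = (290 + (1/4 - 1*(-2))) - 96 = (290 + (1/4 + 2)) - 96 = (290 + 9/4) - 96 = 1169/4 - 96 = 785/4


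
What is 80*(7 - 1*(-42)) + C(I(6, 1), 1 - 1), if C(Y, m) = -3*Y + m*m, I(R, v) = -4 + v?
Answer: 3929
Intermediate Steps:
C(Y, m) = m² - 3*Y (C(Y, m) = -3*Y + m² = m² - 3*Y)
80*(7 - 1*(-42)) + C(I(6, 1), 1 - 1) = 80*(7 - 1*(-42)) + ((1 - 1)² - 3*(-4 + 1)) = 80*(7 + 42) + (0² - 3*(-3)) = 80*49 + (0 + 9) = 3920 + 9 = 3929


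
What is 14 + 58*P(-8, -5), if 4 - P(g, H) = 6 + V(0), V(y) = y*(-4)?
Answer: -102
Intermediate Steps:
V(y) = -4*y
P(g, H) = -2 (P(g, H) = 4 - (6 - 4*0) = 4 - (6 + 0) = 4 - 1*6 = 4 - 6 = -2)
14 + 58*P(-8, -5) = 14 + 58*(-2) = 14 - 116 = -102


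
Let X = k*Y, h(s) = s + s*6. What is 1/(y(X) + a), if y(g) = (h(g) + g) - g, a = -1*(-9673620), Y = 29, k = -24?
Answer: 1/9668748 ≈ 1.0343e-7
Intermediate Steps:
h(s) = 7*s (h(s) = s + 6*s = 7*s)
a = 9673620
X = -696 (X = -24*29 = -696)
y(g) = 7*g (y(g) = (7*g + g) - g = 8*g - g = 7*g)
1/(y(X) + a) = 1/(7*(-696) + 9673620) = 1/(-4872 + 9673620) = 1/9668748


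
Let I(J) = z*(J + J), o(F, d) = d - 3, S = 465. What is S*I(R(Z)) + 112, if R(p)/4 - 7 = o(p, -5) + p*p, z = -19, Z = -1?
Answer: 112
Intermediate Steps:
o(F, d) = -3 + d
R(p) = -4 + 4*p**2 (R(p) = 28 + 4*((-3 - 5) + p*p) = 28 + 4*(-8 + p**2) = 28 + (-32 + 4*p**2) = -4 + 4*p**2)
I(J) = -38*J (I(J) = -19*(J + J) = -38*J)
S*I(R(Z)) + 112 = 465*(-38*(-4 + 4*(-1)**2)) + 112 = 465*(-38*(-4 + 4*1)) + 112 = 465*(-38*(-4 + 4)) + 112 = 465*(-38*0) + 112 = 465*0 + 112 = 0 + 112 = 112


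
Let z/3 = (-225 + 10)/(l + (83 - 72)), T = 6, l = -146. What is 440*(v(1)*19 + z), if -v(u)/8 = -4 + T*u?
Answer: -1184920/9 ≈ -1.3166e+5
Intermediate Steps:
v(u) = 32 - 48*u (v(u) = -8*(-4 + 6*u) = 32 - 48*u)
z = 43/9 (z = 3*((-225 + 10)/(-146 + (83 - 72))) = 3*(-215/(-146 + 11)) = 3*(-215/(-135)) = 3*(-215*(-1/135)) = 3*(43/27) = 43/9 ≈ 4.7778)
440*(v(1)*19 + z) = 440*((32 - 48*1)*19 + 43/9) = 440*((32 - 48)*19 + 43/9) = 440*(-16*19 + 43/9) = 440*(-304 + 43/9) = 440*(-2693/9) = -1184920/9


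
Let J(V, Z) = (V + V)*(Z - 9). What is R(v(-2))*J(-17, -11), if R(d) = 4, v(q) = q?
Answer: 2720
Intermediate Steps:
J(V, Z) = 2*V*(-9 + Z) (J(V, Z) = (2*V)*(-9 + Z) = 2*V*(-9 + Z))
R(v(-2))*J(-17, -11) = 4*(2*(-17)*(-9 - 11)) = 4*(2*(-17)*(-20)) = 4*680 = 2720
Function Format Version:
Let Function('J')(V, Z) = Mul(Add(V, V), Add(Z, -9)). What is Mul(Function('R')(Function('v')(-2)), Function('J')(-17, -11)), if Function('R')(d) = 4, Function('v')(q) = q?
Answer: 2720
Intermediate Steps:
Function('J')(V, Z) = Mul(2, V, Add(-9, Z)) (Function('J')(V, Z) = Mul(Mul(2, V), Add(-9, Z)) = Mul(2, V, Add(-9, Z)))
Mul(Function('R')(Function('v')(-2)), Function('J')(-17, -11)) = Mul(4, Mul(2, -17, Add(-9, -11))) = Mul(4, Mul(2, -17, -20)) = Mul(4, 680) = 2720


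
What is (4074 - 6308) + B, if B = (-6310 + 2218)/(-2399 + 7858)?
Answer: -12199498/5459 ≈ -2234.8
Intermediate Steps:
B = -4092/5459 ≈ -0.74959
(4074 - 6308) + B = (4074 - 6308) - 4092/5459 = -2234 - 4092/5459 = -12199498/5459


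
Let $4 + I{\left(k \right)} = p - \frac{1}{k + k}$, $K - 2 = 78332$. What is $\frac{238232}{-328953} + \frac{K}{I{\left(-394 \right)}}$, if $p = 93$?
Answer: $\frac{20288637065120}{23070460749} \approx 879.42$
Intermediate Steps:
$K = 78334$ ($K = 2 + 78332 = 78334$)
$I{\left(k \right)} = 89 - \frac{1}{2 k}$ ($I{\left(k \right)} = -4 + \left(93 - \frac{1}{k + k}\right) = -4 + \left(93 - \frac{1}{2 k}\right) = 89 - \frac{1}{2 k}$)
$\frac{238232}{-328953} + \frac{K}{I{\left(-394 \right)}} = \frac{238232}{-328953} + \frac{78334}{89 - \frac{1}{2 \left(-394\right)}} = 238232 \left(- \frac{1}{328953}\right) + \frac{78334}{89 - - \frac{1}{788}} = - \frac{238232}{328953} + \frac{78334}{89 + \frac{1}{788}} = - \frac{238232}{328953} + \frac{78334}{\frac{70133}{788}} = - \frac{238232}{328953} + 78334 \cdot \frac{788}{70133} = - \frac{238232}{328953} + \frac{61727192}{70133} = \frac{20288637065120}{23070460749}$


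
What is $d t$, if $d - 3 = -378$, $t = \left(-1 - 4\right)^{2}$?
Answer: $-9375$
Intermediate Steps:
$t = 25$ ($t = \left(-5\right)^{2} = 25$)
$d = -375$ ($d = 3 - 378 = -375$)
$d t = \left(-375\right) 25 = -9375$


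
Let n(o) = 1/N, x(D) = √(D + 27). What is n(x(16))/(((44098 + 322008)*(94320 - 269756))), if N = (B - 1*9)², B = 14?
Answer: -1/1605704305400 ≈ -6.2278e-13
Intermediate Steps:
x(D) = √(27 + D)
N = 25 (N = (14 - 1*9)² = (14 - 9)² = 5² = 25)
n(o) = 1/25
n(x(16))/(((44098 + 322008)*(94320 - 269756))) = 1/(25*(((44098 + 322008)*(94320 - 269756)))) = 1/(25*((366106*(-175436)))) = (1/25)/(-64228172216) = (1/25)*(-1/64228172216) = -1/1605704305400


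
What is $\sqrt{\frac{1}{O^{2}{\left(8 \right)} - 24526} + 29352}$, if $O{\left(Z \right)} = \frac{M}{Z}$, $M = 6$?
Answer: $\frac{2 \sqrt{3129997544894}}{20653} \approx 171.32$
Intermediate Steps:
$O{\left(Z \right)} = \frac{6}{Z}$
$\sqrt{\frac{1}{O^{2}{\left(8 \right)} - 24526} + 29352} = \sqrt{\frac{1}{\left(\frac{6}{8}\right)^{2} - 24526} + 29352} = \sqrt{\frac{1}{\left(6 \cdot \frac{1}{8}\right)^{2} - 24526} + 29352} = \sqrt{\frac{1}{\left(\frac{3}{4}\right)^{2} - 24526} + 29352} = \sqrt{\frac{1}{\frac{9}{16} - 24526} + 29352} = \sqrt{\frac{1}{- \frac{392407}{16}} + 29352} = \sqrt{- \frac{16}{392407} + 29352} = \sqrt{\frac{11517930248}{392407}} = \frac{2 \sqrt{3129997544894}}{20653}$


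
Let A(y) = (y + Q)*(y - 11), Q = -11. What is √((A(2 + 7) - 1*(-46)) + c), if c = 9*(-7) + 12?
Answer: I ≈ 1.0*I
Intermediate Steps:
A(y) = (-11 + y)² (A(y) = (y - 11)*(y - 11) = (-11 + y)*(-11 + y) = (-11 + y)²)
c = -51 (c = -63 + 12 = -51)
√((A(2 + 7) - 1*(-46)) + c) = √(((121 + (2 + 7)² - 22*(2 + 7)) - 1*(-46)) - 51) = √(((121 + 9² - 22*9) + 46) - 51) = √(((121 + 81 - 198) + 46) - 51) = √((4 + 46) - 51) = √(50 - 51) = √(-1) = I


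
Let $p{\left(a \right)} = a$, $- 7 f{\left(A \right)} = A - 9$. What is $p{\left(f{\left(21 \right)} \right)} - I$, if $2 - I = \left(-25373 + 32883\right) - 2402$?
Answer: $\frac{35730}{7} \approx 5104.3$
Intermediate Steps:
$f{\left(A \right)} = \frac{9}{7} - \frac{A}{7}$ ($f{\left(A \right)} = - \frac{A - 9}{7} = - \frac{-9 + A}{7} = \frac{9}{7} - \frac{A}{7}$)
$I = -5106$ ($I = 2 - \left(\left(-25373 + 32883\right) - 2402\right) = 2 - \left(7510 - 2402\right) = 2 - 5108 = -5106$)
$p{\left(f{\left(21 \right)} \right)} - I = \left(\frac{9}{7} - 3\right) - -5106 = \left(\frac{9}{7} - 3\right) + 5106 = - \frac{12}{7} + 5106 = \frac{35730}{7}$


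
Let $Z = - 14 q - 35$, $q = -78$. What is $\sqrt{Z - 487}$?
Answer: $\sqrt{570} \approx 23.875$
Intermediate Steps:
$Z = 1057$ ($Z = \left(-14\right) \left(-78\right) - 35 = 1092 - 35 = 1057$)
$\sqrt{Z - 487} = \sqrt{1057 - 487} = \sqrt{570}$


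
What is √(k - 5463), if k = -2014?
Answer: I*√7477 ≈ 86.47*I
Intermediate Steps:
√(k - 5463) = √(-2014 - 5463) = √(-7477) = I*√7477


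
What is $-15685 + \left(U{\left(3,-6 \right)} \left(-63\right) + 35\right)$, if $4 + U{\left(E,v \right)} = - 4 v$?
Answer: $-16910$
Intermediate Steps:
$U{\left(E,v \right)} = -4 - 4 v$
$-15685 + \left(U{\left(3,-6 \right)} \left(-63\right) + 35\right) = -15685 + \left(\left(-4 - -24\right) \left(-63\right) + 35\right) = -15685 + \left(\left(-4 + 24\right) \left(-63\right) + 35\right) = -15685 + \left(20 \left(-63\right) + 35\right) = -15685 + \left(-1260 + 35\right) = -15685 - 1225 = -16910$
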